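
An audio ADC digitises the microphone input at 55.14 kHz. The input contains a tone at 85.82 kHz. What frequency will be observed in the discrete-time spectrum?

85.82 kHz mod fs = 30.68 kHz.
30.68 kHz > fs/2 = 27.57 kHz, folds to fs − 30.68 kHz = 24.46 kHz.

24.46 kHz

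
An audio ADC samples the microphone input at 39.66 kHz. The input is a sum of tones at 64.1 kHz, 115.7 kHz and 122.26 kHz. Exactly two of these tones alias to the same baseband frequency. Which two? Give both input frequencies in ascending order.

115.7 kHz, 122.26 kHz

fs/2 = 19.83 kHz.
64.1 kHz mod fs = 24.44 kHz.
24.44 kHz > fs/2 = 19.83 kHz, folds to fs − 24.44 kHz = 15.22 kHz.
115.7 kHz mod fs = 36.38 kHz.
36.38 kHz > fs/2 = 19.83 kHz, folds to fs − 36.38 kHz = 3.28 kHz.
122.26 kHz mod fs = 3.28 kHz.
3.28 kHz ≤ fs/2 = 19.83 kHz, appears at 3.28 kHz.
115.7 kHz and 122.26 kHz both map to 3.28 kHz.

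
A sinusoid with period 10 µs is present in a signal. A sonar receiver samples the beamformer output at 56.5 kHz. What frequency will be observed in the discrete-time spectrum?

T = 10 µs → f = 1/T = 100 kHz.
100 kHz mod fs = 43.5 kHz.
43.5 kHz > fs/2 = 28.25 kHz, folds to fs − 43.5 kHz = 13 kHz.

13 kHz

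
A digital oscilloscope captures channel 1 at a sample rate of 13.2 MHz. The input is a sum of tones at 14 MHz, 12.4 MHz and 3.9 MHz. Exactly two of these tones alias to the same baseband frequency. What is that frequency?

0.8 MHz

fs/2 = 6.6 MHz.
14 MHz mod fs = 0.8 MHz.
0.8 MHz ≤ fs/2 = 6.6 MHz, appears at 0.8 MHz.
12.4 MHz > fs/2 = 6.6 MHz, folds to fs − 12.4 MHz = 0.8 MHz.
3.9 MHz ≤ fs/2 = 6.6 MHz, passes unchanged.
12.4 MHz and 14 MHz both map to 0.8 MHz.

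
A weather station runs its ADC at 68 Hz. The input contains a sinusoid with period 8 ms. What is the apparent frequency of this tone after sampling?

T = 8 ms → f = 1/T = 125 Hz.
125 Hz mod fs = 57 Hz.
57 Hz > fs/2 = 34 Hz, folds to fs − 57 Hz = 11 Hz.

11 Hz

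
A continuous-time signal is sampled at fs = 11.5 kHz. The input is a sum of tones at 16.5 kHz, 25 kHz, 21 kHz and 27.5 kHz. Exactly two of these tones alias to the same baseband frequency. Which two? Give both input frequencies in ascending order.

21 kHz, 25 kHz

fs/2 = 5.75 kHz.
16.5 kHz mod fs = 5 kHz.
5 kHz ≤ fs/2 = 5.75 kHz, appears at 5 kHz.
25 kHz mod fs = 2 kHz.
2 kHz ≤ fs/2 = 5.75 kHz, appears at 2 kHz.
21 kHz mod fs = 9.5 kHz.
9.5 kHz > fs/2 = 5.75 kHz, folds to fs − 9.5 kHz = 2 kHz.
27.5 kHz mod fs = 4.5 kHz.
4.5 kHz ≤ fs/2 = 5.75 kHz, appears at 4.5 kHz.
21 kHz and 25 kHz both map to 2 kHz.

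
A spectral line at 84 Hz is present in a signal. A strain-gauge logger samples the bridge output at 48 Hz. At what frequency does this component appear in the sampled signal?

12 Hz

84 Hz mod fs = 36 Hz.
36 Hz > fs/2 = 24 Hz, folds to fs − 36 Hz = 12 Hz.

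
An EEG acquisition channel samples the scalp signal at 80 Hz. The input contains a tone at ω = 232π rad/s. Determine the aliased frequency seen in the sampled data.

ω = 232π rad/s → f = ω/(2π) = 116 Hz.
116 Hz mod fs = 36 Hz.
36 Hz ≤ fs/2 = 40 Hz, appears at 36 Hz.

36 Hz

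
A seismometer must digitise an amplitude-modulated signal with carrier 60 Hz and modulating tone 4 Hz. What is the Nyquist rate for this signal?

AM sidebands sit at fc ± fm = 56 Hz and 64 Hz.
Highest-frequency component: 64 Hz.
Nyquist rate = 2 × 64 Hz = 128 Hz.

128 Hz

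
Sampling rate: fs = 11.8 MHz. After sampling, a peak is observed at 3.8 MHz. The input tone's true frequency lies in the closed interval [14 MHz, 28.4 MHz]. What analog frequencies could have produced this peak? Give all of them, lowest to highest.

Frequencies that alias to 3.8 MHz are k·fs ± 3.8 MHz for integer k ≥ 0.
k=0: 3.8 MHz.
k=1: 8 MHz, 15.6 MHz.
k=2: 19.8 MHz, 27.4 MHz.
k=3: 31.6 MHz, 39.2 MHz.
Within [14 MHz, 28.4 MHz]: 15.6 MHz, 19.8 MHz, 27.4 MHz.

15.6 MHz, 19.8 MHz, 27.4 MHz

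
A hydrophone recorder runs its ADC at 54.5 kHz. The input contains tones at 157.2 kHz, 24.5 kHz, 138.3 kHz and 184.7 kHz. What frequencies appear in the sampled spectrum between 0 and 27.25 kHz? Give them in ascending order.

fs/2 = 27.25 kHz.
157.2 kHz mod fs = 48.2 kHz.
48.2 kHz > fs/2 = 27.25 kHz, folds to fs − 48.2 kHz = 6.3 kHz.
24.5 kHz ≤ fs/2 = 27.25 kHz, passes unchanged.
138.3 kHz mod fs = 29.3 kHz.
29.3 kHz > fs/2 = 27.25 kHz, folds to fs − 29.3 kHz = 25.2 kHz.
184.7 kHz mod fs = 21.2 kHz.
21.2 kHz ≤ fs/2 = 27.25 kHz, appears at 21.2 kHz.
Distinct values: {6.3 kHz, 21.2 kHz, 24.5 kHz, 25.2 kHz}.

6.3 kHz, 21.2 kHz, 24.5 kHz, 25.2 kHz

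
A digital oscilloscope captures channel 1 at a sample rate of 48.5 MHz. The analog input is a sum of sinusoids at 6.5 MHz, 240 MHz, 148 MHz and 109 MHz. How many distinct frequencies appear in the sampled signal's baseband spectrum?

3

fs/2 = 24.25 MHz.
6.5 MHz ≤ fs/2 = 24.25 MHz, passes unchanged.
240 MHz mod fs = 46 MHz.
46 MHz > fs/2 = 24.25 MHz, folds to fs − 46 MHz = 2.5 MHz.
148 MHz mod fs = 2.5 MHz.
2.5 MHz ≤ fs/2 = 24.25 MHz, appears at 2.5 MHz.
109 MHz mod fs = 12 MHz.
12 MHz ≤ fs/2 = 24.25 MHz, appears at 12 MHz.
Distinct values: {2.5 MHz, 6.5 MHz, 12 MHz} → 3.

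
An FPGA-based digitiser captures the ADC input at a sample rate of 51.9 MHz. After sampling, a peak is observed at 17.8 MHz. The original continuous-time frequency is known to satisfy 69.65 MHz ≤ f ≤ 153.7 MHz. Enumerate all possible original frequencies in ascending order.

69.7 MHz, 86 MHz, 121.6 MHz, 137.9 MHz

Frequencies that alias to 17.8 MHz are k·fs ± 17.8 MHz for integer k ≥ 0.
k=0: 17.8 MHz.
k=1: 34.1 MHz, 69.7 MHz.
k=2: 86 MHz, 121.6 MHz.
k=3: 137.9 MHz, 173.5 MHz.
k=4: 189.8 MHz, 225.4 MHz.
Within [69.65 MHz, 153.7 MHz]: 69.7 MHz, 86 MHz, 121.6 MHz, 137.9 MHz.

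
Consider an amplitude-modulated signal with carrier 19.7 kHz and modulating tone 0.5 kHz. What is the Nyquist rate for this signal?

40.4 kHz

AM sidebands sit at fc ± fm = 19.2 kHz and 20.2 kHz.
Highest-frequency component: 20.2 kHz.
Nyquist rate = 2 × 20.2 kHz = 40.4 kHz.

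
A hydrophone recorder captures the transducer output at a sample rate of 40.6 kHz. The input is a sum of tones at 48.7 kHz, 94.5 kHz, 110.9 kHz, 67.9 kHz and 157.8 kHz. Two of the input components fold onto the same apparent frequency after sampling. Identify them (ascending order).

fs/2 = 20.3 kHz.
48.7 kHz mod fs = 8.1 kHz.
8.1 kHz ≤ fs/2 = 20.3 kHz, appears at 8.1 kHz.
94.5 kHz mod fs = 13.3 kHz.
13.3 kHz ≤ fs/2 = 20.3 kHz, appears at 13.3 kHz.
110.9 kHz mod fs = 29.7 kHz.
29.7 kHz > fs/2 = 20.3 kHz, folds to fs − 29.7 kHz = 10.9 kHz.
67.9 kHz mod fs = 27.3 kHz.
27.3 kHz > fs/2 = 20.3 kHz, folds to fs − 27.3 kHz = 13.3 kHz.
157.8 kHz mod fs = 36 kHz.
36 kHz > fs/2 = 20.3 kHz, folds to fs − 36 kHz = 4.6 kHz.
67.9 kHz and 94.5 kHz both map to 13.3 kHz.

67.9 kHz, 94.5 kHz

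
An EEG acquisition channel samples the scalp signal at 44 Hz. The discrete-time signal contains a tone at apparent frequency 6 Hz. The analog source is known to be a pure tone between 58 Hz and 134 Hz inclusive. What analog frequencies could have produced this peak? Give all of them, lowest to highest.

Frequencies that alias to 6 Hz are k·fs ± 6 Hz for integer k ≥ 0.
k=0: 6 Hz.
k=1: 38 Hz, 50 Hz.
k=2: 82 Hz, 94 Hz.
k=3: 126 Hz, 138 Hz.
k=4: 170 Hz, 182 Hz.
Within [58 Hz, 134 Hz]: 82 Hz, 94 Hz, 126 Hz.

82 Hz, 94 Hz, 126 Hz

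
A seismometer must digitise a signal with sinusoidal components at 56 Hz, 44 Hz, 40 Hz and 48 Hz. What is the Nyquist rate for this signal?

Highest-frequency component: 56 Hz.
Nyquist rate = 2 × 56 Hz = 112 Hz.

112 Hz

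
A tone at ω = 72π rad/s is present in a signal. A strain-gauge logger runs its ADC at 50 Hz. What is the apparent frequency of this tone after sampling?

ω = 72π rad/s → f = ω/(2π) = 36 Hz.
36 Hz > fs/2 = 25 Hz, folds to fs − 36 Hz = 14 Hz.

14 Hz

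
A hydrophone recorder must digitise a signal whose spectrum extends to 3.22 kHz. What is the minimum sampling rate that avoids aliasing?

6.44 kHz

Nyquist rate = 2 × 3.22 kHz = 6.44 kHz.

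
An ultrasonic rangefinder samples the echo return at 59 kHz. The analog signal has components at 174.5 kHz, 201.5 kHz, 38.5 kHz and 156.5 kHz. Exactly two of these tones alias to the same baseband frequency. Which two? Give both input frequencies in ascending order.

38.5 kHz, 156.5 kHz

fs/2 = 29.5 kHz.
174.5 kHz mod fs = 56.5 kHz.
56.5 kHz > fs/2 = 29.5 kHz, folds to fs − 56.5 kHz = 2.5 kHz.
201.5 kHz mod fs = 24.5 kHz.
24.5 kHz ≤ fs/2 = 29.5 kHz, appears at 24.5 kHz.
38.5 kHz > fs/2 = 29.5 kHz, folds to fs − 38.5 kHz = 20.5 kHz.
156.5 kHz mod fs = 38.5 kHz.
38.5 kHz > fs/2 = 29.5 kHz, folds to fs − 38.5 kHz = 20.5 kHz.
38.5 kHz and 156.5 kHz both map to 20.5 kHz.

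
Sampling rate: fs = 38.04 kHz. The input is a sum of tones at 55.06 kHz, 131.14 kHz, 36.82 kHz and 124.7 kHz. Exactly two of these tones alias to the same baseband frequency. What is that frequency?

17.02 kHz

fs/2 = 19.02 kHz.
55.06 kHz mod fs = 17.02 kHz.
17.02 kHz ≤ fs/2 = 19.02 kHz, appears at 17.02 kHz.
131.14 kHz mod fs = 17.02 kHz.
17.02 kHz ≤ fs/2 = 19.02 kHz, appears at 17.02 kHz.
36.82 kHz > fs/2 = 19.02 kHz, folds to fs − 36.82 kHz = 1.22 kHz.
124.7 kHz mod fs = 10.58 kHz.
10.58 kHz ≤ fs/2 = 19.02 kHz, appears at 10.58 kHz.
55.06 kHz and 131.14 kHz both map to 17.02 kHz.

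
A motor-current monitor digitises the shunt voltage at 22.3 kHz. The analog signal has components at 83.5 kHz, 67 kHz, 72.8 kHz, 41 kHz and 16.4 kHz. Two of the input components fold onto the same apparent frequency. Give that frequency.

5.9 kHz

fs/2 = 11.15 kHz.
83.5 kHz mod fs = 16.6 kHz.
16.6 kHz > fs/2 = 11.15 kHz, folds to fs − 16.6 kHz = 5.7 kHz.
67 kHz mod fs = 0.1 kHz.
0.1 kHz ≤ fs/2 = 11.15 kHz, appears at 0.1 kHz.
72.8 kHz mod fs = 5.9 kHz.
5.9 kHz ≤ fs/2 = 11.15 kHz, appears at 5.9 kHz.
41 kHz mod fs = 18.7 kHz.
18.7 kHz > fs/2 = 11.15 kHz, folds to fs − 18.7 kHz = 3.6 kHz.
16.4 kHz > fs/2 = 11.15 kHz, folds to fs − 16.4 kHz = 5.9 kHz.
16.4 kHz and 72.8 kHz both map to 5.9 kHz.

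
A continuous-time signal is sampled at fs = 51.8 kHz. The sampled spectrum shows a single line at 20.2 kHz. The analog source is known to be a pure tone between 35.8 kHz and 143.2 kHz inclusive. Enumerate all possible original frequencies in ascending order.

72 kHz, 83.4 kHz, 123.8 kHz, 135.2 kHz

Frequencies that alias to 20.2 kHz are k·fs ± 20.2 kHz for integer k ≥ 0.
k=0: 20.2 kHz.
k=1: 31.6 kHz, 72 kHz.
k=2: 83.4 kHz, 123.8 kHz.
k=3: 135.2 kHz, 175.6 kHz.
k=4: 187 kHz, 227.4 kHz.
Within [35.8 kHz, 143.2 kHz]: 72 kHz, 83.4 kHz, 123.8 kHz, 135.2 kHz.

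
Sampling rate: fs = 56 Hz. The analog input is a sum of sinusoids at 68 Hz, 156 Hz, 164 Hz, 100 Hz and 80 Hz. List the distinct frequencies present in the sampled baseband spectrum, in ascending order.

fs/2 = 28 Hz.
68 Hz mod fs = 12 Hz.
12 Hz ≤ fs/2 = 28 Hz, appears at 12 Hz.
156 Hz mod fs = 44 Hz.
44 Hz > fs/2 = 28 Hz, folds to fs − 44 Hz = 12 Hz.
164 Hz mod fs = 52 Hz.
52 Hz > fs/2 = 28 Hz, folds to fs − 52 Hz = 4 Hz.
100 Hz mod fs = 44 Hz.
44 Hz > fs/2 = 28 Hz, folds to fs − 44 Hz = 12 Hz.
80 Hz mod fs = 24 Hz.
24 Hz ≤ fs/2 = 28 Hz, appears at 24 Hz.
Distinct values: {4 Hz, 12 Hz, 24 Hz}.

4 Hz, 12 Hz, 24 Hz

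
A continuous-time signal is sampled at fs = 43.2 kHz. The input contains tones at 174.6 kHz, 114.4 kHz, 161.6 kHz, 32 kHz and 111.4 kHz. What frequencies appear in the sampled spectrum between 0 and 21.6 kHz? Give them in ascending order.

1.8 kHz, 11.2 kHz, 15.2 kHz, 18.2 kHz

fs/2 = 21.6 kHz.
174.6 kHz mod fs = 1.8 kHz.
1.8 kHz ≤ fs/2 = 21.6 kHz, appears at 1.8 kHz.
114.4 kHz mod fs = 28 kHz.
28 kHz > fs/2 = 21.6 kHz, folds to fs − 28 kHz = 15.2 kHz.
161.6 kHz mod fs = 32 kHz.
32 kHz > fs/2 = 21.6 kHz, folds to fs − 32 kHz = 11.2 kHz.
32 kHz > fs/2 = 21.6 kHz, folds to fs − 32 kHz = 11.2 kHz.
111.4 kHz mod fs = 25 kHz.
25 kHz > fs/2 = 21.6 kHz, folds to fs − 25 kHz = 18.2 kHz.
Distinct values: {1.8 kHz, 11.2 kHz, 15.2 kHz, 18.2 kHz}.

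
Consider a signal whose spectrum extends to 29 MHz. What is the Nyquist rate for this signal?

Nyquist rate = 2 × 29 MHz = 58 MHz.

58 MHz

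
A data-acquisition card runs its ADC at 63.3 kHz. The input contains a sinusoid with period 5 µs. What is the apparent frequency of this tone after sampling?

10.1 kHz

T = 5 µs → f = 1/T = 200 kHz.
200 kHz mod fs = 10.1 kHz.
10.1 kHz ≤ fs/2 = 31.65 kHz, appears at 10.1 kHz.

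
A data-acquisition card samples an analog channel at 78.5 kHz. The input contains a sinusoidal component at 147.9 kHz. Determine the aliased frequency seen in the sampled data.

9.1 kHz

147.9 kHz mod fs = 69.4 kHz.
69.4 kHz > fs/2 = 39.25 kHz, folds to fs − 69.4 kHz = 9.1 kHz.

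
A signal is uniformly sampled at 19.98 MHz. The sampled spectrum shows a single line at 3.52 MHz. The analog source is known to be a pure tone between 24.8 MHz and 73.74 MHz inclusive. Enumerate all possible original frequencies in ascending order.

Frequencies that alias to 3.52 MHz are k·fs ± 3.52 MHz for integer k ≥ 0.
k=0: 3.52 MHz.
k=1: 16.46 MHz, 23.5 MHz.
k=2: 36.44 MHz, 43.48 MHz.
k=3: 56.42 MHz, 63.46 MHz.
k=4: 76.4 MHz, 83.44 MHz.
Within [24.8 MHz, 73.74 MHz]: 36.44 MHz, 43.48 MHz, 56.42 MHz, 63.46 MHz.

36.44 MHz, 43.48 MHz, 56.42 MHz, 63.46 MHz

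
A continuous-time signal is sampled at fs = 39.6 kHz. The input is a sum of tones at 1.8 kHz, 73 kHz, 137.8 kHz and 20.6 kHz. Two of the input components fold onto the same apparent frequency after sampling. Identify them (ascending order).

20.6 kHz, 137.8 kHz

fs/2 = 19.8 kHz.
1.8 kHz ≤ fs/2 = 19.8 kHz, passes unchanged.
73 kHz mod fs = 33.4 kHz.
33.4 kHz > fs/2 = 19.8 kHz, folds to fs − 33.4 kHz = 6.2 kHz.
137.8 kHz mod fs = 19 kHz.
19 kHz ≤ fs/2 = 19.8 kHz, appears at 19 kHz.
20.6 kHz > fs/2 = 19.8 kHz, folds to fs − 20.6 kHz = 19 kHz.
20.6 kHz and 137.8 kHz both map to 19 kHz.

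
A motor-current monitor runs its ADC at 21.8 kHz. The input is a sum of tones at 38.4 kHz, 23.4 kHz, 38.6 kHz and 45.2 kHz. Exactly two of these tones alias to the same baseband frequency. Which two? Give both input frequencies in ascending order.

23.4 kHz, 45.2 kHz

fs/2 = 10.9 kHz.
38.4 kHz mod fs = 16.6 kHz.
16.6 kHz > fs/2 = 10.9 kHz, folds to fs − 16.6 kHz = 5.2 kHz.
23.4 kHz mod fs = 1.6 kHz.
1.6 kHz ≤ fs/2 = 10.9 kHz, appears at 1.6 kHz.
38.6 kHz mod fs = 16.8 kHz.
16.8 kHz > fs/2 = 10.9 kHz, folds to fs − 16.8 kHz = 5 kHz.
45.2 kHz mod fs = 1.6 kHz.
1.6 kHz ≤ fs/2 = 10.9 kHz, appears at 1.6 kHz.
23.4 kHz and 45.2 kHz both map to 1.6 kHz.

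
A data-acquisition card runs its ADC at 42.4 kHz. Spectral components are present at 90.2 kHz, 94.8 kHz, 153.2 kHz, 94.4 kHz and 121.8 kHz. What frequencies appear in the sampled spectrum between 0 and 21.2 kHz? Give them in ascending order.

fs/2 = 21.2 kHz.
90.2 kHz mod fs = 5.4 kHz.
5.4 kHz ≤ fs/2 = 21.2 kHz, appears at 5.4 kHz.
94.8 kHz mod fs = 10 kHz.
10 kHz ≤ fs/2 = 21.2 kHz, appears at 10 kHz.
153.2 kHz mod fs = 26 kHz.
26 kHz > fs/2 = 21.2 kHz, folds to fs − 26 kHz = 16.4 kHz.
94.4 kHz mod fs = 9.6 kHz.
9.6 kHz ≤ fs/2 = 21.2 kHz, appears at 9.6 kHz.
121.8 kHz mod fs = 37 kHz.
37 kHz > fs/2 = 21.2 kHz, folds to fs − 37 kHz = 5.4 kHz.
Distinct values: {5.4 kHz, 9.6 kHz, 10 kHz, 16.4 kHz}.

5.4 kHz, 9.6 kHz, 10 kHz, 16.4 kHz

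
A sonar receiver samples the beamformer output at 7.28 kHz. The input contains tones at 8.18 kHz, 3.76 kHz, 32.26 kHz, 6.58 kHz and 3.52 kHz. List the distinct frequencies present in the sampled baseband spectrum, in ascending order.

fs/2 = 3.64 kHz.
8.18 kHz mod fs = 0.9 kHz.
0.9 kHz ≤ fs/2 = 3.64 kHz, appears at 0.9 kHz.
3.76 kHz > fs/2 = 3.64 kHz, folds to fs − 3.76 kHz = 3.52 kHz.
32.26 kHz mod fs = 3.14 kHz.
3.14 kHz ≤ fs/2 = 3.64 kHz, appears at 3.14 kHz.
6.58 kHz > fs/2 = 3.64 kHz, folds to fs − 6.58 kHz = 0.7 kHz.
3.52 kHz ≤ fs/2 = 3.64 kHz, passes unchanged.
Distinct values: {0.7 kHz, 0.9 kHz, 3.14 kHz, 3.52 kHz}.

0.7 kHz, 0.9 kHz, 3.14 kHz, 3.52 kHz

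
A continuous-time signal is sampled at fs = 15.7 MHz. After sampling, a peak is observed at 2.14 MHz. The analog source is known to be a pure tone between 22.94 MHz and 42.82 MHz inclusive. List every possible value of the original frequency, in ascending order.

Frequencies that alias to 2.14 MHz are k·fs ± 2.14 MHz for integer k ≥ 0.
k=0: 2.14 MHz.
k=1: 13.56 MHz, 17.84 MHz.
k=2: 29.26 MHz, 33.54 MHz.
k=3: 44.96 MHz, 49.24 MHz.
Within [22.94 MHz, 42.82 MHz]: 29.26 MHz, 33.54 MHz.

29.26 MHz, 33.54 MHz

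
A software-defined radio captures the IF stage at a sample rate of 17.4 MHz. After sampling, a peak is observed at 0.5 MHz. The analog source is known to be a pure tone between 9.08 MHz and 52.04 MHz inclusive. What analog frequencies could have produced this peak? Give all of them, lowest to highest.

16.9 MHz, 17.9 MHz, 34.3 MHz, 35.3 MHz, 51.7 MHz

Frequencies that alias to 0.5 MHz are k·fs ± 0.5 MHz for integer k ≥ 0.
k=0: 0.5 MHz.
k=1: 16.9 MHz, 17.9 MHz.
k=2: 34.3 MHz, 35.3 MHz.
k=3: 51.7 MHz, 52.7 MHz.
k=4: 69.1 MHz, 70.1 MHz.
Within [9.08 MHz, 52.04 MHz]: 16.9 MHz, 17.9 MHz, 34.3 MHz, 35.3 MHz, 51.7 MHz.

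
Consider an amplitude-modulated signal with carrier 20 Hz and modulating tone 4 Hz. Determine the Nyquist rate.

48 Hz

AM sidebands sit at fc ± fm = 16 Hz and 24 Hz.
Highest-frequency component: 24 Hz.
Nyquist rate = 2 × 24 Hz = 48 Hz.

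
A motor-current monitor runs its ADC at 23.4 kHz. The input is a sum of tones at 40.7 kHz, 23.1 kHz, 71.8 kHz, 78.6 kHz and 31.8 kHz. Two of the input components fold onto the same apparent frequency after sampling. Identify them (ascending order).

fs/2 = 11.7 kHz.
40.7 kHz mod fs = 17.3 kHz.
17.3 kHz > fs/2 = 11.7 kHz, folds to fs − 17.3 kHz = 6.1 kHz.
23.1 kHz > fs/2 = 11.7 kHz, folds to fs − 23.1 kHz = 0.3 kHz.
71.8 kHz mod fs = 1.6 kHz.
1.6 kHz ≤ fs/2 = 11.7 kHz, appears at 1.6 kHz.
78.6 kHz mod fs = 8.4 kHz.
8.4 kHz ≤ fs/2 = 11.7 kHz, appears at 8.4 kHz.
31.8 kHz mod fs = 8.4 kHz.
8.4 kHz ≤ fs/2 = 11.7 kHz, appears at 8.4 kHz.
31.8 kHz and 78.6 kHz both map to 8.4 kHz.

31.8 kHz, 78.6 kHz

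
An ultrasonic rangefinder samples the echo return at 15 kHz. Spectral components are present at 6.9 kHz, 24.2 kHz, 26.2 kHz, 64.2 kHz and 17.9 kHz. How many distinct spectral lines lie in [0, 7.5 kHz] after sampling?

5

fs/2 = 7.5 kHz.
6.9 kHz ≤ fs/2 = 7.5 kHz, passes unchanged.
24.2 kHz mod fs = 9.2 kHz.
9.2 kHz > fs/2 = 7.5 kHz, folds to fs − 9.2 kHz = 5.8 kHz.
26.2 kHz mod fs = 11.2 kHz.
11.2 kHz > fs/2 = 7.5 kHz, folds to fs − 11.2 kHz = 3.8 kHz.
64.2 kHz mod fs = 4.2 kHz.
4.2 kHz ≤ fs/2 = 7.5 kHz, appears at 4.2 kHz.
17.9 kHz mod fs = 2.9 kHz.
2.9 kHz ≤ fs/2 = 7.5 kHz, appears at 2.9 kHz.
Distinct values: {2.9 kHz, 3.8 kHz, 4.2 kHz, 5.8 kHz, 6.9 kHz} → 5.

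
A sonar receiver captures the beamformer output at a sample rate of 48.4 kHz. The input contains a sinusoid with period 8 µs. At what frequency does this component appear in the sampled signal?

T = 8 µs → f = 1/T = 125 kHz.
125 kHz mod fs = 28.2 kHz.
28.2 kHz > fs/2 = 24.2 kHz, folds to fs − 28.2 kHz = 20.2 kHz.

20.2 kHz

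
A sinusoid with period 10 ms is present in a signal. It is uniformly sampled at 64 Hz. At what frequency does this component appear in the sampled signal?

28 Hz

T = 10 ms → f = 1/T = 100 Hz.
100 Hz mod fs = 36 Hz.
36 Hz > fs/2 = 32 Hz, folds to fs − 36 Hz = 28 Hz.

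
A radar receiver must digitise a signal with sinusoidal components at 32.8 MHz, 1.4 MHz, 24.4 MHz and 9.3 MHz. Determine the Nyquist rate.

Highest-frequency component: 32.8 MHz.
Nyquist rate = 2 × 32.8 MHz = 65.6 MHz.

65.6 MHz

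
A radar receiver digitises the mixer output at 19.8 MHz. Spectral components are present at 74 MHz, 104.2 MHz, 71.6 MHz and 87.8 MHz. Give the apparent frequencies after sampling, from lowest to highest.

5.2 MHz, 7.6 MHz, 8.6 MHz

fs/2 = 9.9 MHz.
74 MHz mod fs = 14.6 MHz.
14.6 MHz > fs/2 = 9.9 MHz, folds to fs − 14.6 MHz = 5.2 MHz.
104.2 MHz mod fs = 5.2 MHz.
5.2 MHz ≤ fs/2 = 9.9 MHz, appears at 5.2 MHz.
71.6 MHz mod fs = 12.2 MHz.
12.2 MHz > fs/2 = 9.9 MHz, folds to fs − 12.2 MHz = 7.6 MHz.
87.8 MHz mod fs = 8.6 MHz.
8.6 MHz ≤ fs/2 = 9.9 MHz, appears at 8.6 MHz.
Distinct values: {5.2 MHz, 7.6 MHz, 8.6 MHz}.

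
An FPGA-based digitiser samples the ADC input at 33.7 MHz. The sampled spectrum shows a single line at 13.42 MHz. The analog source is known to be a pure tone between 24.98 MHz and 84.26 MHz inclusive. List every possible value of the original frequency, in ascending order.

Frequencies that alias to 13.42 MHz are k·fs ± 13.42 MHz for integer k ≥ 0.
k=0: 13.42 MHz.
k=1: 20.28 MHz, 47.12 MHz.
k=2: 53.98 MHz, 80.82 MHz.
k=3: 87.68 MHz, 114.52 MHz.
Within [24.98 MHz, 84.26 MHz]: 47.12 MHz, 53.98 MHz, 80.82 MHz.

47.12 MHz, 53.98 MHz, 80.82 MHz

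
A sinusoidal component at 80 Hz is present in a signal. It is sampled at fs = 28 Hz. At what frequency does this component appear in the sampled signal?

4 Hz

80 Hz mod fs = 24 Hz.
24 Hz > fs/2 = 14 Hz, folds to fs − 24 Hz = 4 Hz.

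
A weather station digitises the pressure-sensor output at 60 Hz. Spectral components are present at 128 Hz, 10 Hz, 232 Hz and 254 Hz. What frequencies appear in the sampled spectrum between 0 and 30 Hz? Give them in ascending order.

fs/2 = 30 Hz.
128 Hz mod fs = 8 Hz.
8 Hz ≤ fs/2 = 30 Hz, appears at 8 Hz.
10 Hz ≤ fs/2 = 30 Hz, passes unchanged.
232 Hz mod fs = 52 Hz.
52 Hz > fs/2 = 30 Hz, folds to fs − 52 Hz = 8 Hz.
254 Hz mod fs = 14 Hz.
14 Hz ≤ fs/2 = 30 Hz, appears at 14 Hz.
Distinct values: {8 Hz, 10 Hz, 14 Hz}.

8 Hz, 10 Hz, 14 Hz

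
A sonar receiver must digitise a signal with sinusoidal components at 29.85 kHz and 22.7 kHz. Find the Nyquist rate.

59.7 kHz

Highest-frequency component: 29.85 kHz.
Nyquist rate = 2 × 29.85 kHz = 59.7 kHz.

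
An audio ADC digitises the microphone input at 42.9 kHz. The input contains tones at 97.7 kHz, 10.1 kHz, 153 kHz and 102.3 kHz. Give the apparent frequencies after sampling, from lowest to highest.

fs/2 = 21.45 kHz.
97.7 kHz mod fs = 11.9 kHz.
11.9 kHz ≤ fs/2 = 21.45 kHz, appears at 11.9 kHz.
10.1 kHz ≤ fs/2 = 21.45 kHz, passes unchanged.
153 kHz mod fs = 24.3 kHz.
24.3 kHz > fs/2 = 21.45 kHz, folds to fs − 24.3 kHz = 18.6 kHz.
102.3 kHz mod fs = 16.5 kHz.
16.5 kHz ≤ fs/2 = 21.45 kHz, appears at 16.5 kHz.
Distinct values: {10.1 kHz, 11.9 kHz, 16.5 kHz, 18.6 kHz}.

10.1 kHz, 11.9 kHz, 16.5 kHz, 18.6 kHz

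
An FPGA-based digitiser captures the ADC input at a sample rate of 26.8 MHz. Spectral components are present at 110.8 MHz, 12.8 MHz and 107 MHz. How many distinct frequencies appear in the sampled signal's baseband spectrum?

fs/2 = 13.4 MHz.
110.8 MHz mod fs = 3.6 MHz.
3.6 MHz ≤ fs/2 = 13.4 MHz, appears at 3.6 MHz.
12.8 MHz ≤ fs/2 = 13.4 MHz, passes unchanged.
107 MHz mod fs = 26.6 MHz.
26.6 MHz > fs/2 = 13.4 MHz, folds to fs − 26.6 MHz = 0.2 MHz.
Distinct values: {0.2 MHz, 3.6 MHz, 12.8 MHz} → 3.

3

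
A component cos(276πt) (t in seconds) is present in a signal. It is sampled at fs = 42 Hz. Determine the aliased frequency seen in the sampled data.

ω = 276π rad/s → f = ω/(2π) = 138 Hz.
138 Hz mod fs = 12 Hz.
12 Hz ≤ fs/2 = 21 Hz, appears at 12 Hz.

12 Hz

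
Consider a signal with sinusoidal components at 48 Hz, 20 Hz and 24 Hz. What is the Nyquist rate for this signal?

96 Hz

Highest-frequency component: 48 Hz.
Nyquist rate = 2 × 48 Hz = 96 Hz.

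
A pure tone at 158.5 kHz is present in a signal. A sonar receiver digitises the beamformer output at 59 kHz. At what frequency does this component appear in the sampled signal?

158.5 kHz mod fs = 40.5 kHz.
40.5 kHz > fs/2 = 29.5 kHz, folds to fs − 40.5 kHz = 18.5 kHz.

18.5 kHz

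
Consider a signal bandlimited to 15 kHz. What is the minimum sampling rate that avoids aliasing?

30 kHz

Nyquist rate = 2 × 15 kHz = 30 kHz.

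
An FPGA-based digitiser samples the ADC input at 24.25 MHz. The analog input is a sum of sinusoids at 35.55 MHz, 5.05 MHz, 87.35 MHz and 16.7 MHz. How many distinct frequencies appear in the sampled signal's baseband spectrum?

4

fs/2 = 12.125 MHz.
35.55 MHz mod fs = 11.3 MHz.
11.3 MHz ≤ fs/2 = 12.125 MHz, appears at 11.3 MHz.
5.05 MHz ≤ fs/2 = 12.125 MHz, passes unchanged.
87.35 MHz mod fs = 14.6 MHz.
14.6 MHz > fs/2 = 12.125 MHz, folds to fs − 14.6 MHz = 9.65 MHz.
16.7 MHz > fs/2 = 12.125 MHz, folds to fs − 16.7 MHz = 7.55 MHz.
Distinct values: {5.05 MHz, 7.55 MHz, 9.65 MHz, 11.3 MHz} → 4.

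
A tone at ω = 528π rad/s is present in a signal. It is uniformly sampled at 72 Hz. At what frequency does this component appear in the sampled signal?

ω = 528π rad/s → f = ω/(2π) = 264 Hz.
264 Hz mod fs = 48 Hz.
48 Hz > fs/2 = 36 Hz, folds to fs − 48 Hz = 24 Hz.

24 Hz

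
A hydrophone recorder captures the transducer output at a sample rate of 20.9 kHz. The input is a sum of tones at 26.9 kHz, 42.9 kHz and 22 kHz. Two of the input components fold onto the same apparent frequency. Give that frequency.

fs/2 = 10.45 kHz.
26.9 kHz mod fs = 6 kHz.
6 kHz ≤ fs/2 = 10.45 kHz, appears at 6 kHz.
42.9 kHz mod fs = 1.1 kHz.
1.1 kHz ≤ fs/2 = 10.45 kHz, appears at 1.1 kHz.
22 kHz mod fs = 1.1 kHz.
1.1 kHz ≤ fs/2 = 10.45 kHz, appears at 1.1 kHz.
22 kHz and 42.9 kHz both map to 1.1 kHz.

1.1 kHz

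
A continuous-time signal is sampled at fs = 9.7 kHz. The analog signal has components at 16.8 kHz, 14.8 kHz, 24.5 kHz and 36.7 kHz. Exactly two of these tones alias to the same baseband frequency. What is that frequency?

4.6 kHz

fs/2 = 4.85 kHz.
16.8 kHz mod fs = 7.1 kHz.
7.1 kHz > fs/2 = 4.85 kHz, folds to fs − 7.1 kHz = 2.6 kHz.
14.8 kHz mod fs = 5.1 kHz.
5.1 kHz > fs/2 = 4.85 kHz, folds to fs − 5.1 kHz = 4.6 kHz.
24.5 kHz mod fs = 5.1 kHz.
5.1 kHz > fs/2 = 4.85 kHz, folds to fs − 5.1 kHz = 4.6 kHz.
36.7 kHz mod fs = 7.6 kHz.
7.6 kHz > fs/2 = 4.85 kHz, folds to fs − 7.6 kHz = 2.1 kHz.
14.8 kHz and 24.5 kHz both map to 4.6 kHz.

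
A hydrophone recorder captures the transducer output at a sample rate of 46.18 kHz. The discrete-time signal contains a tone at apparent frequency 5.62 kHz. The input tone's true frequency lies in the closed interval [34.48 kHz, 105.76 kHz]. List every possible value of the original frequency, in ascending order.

40.56 kHz, 51.8 kHz, 86.74 kHz, 97.98 kHz

Frequencies that alias to 5.62 kHz are k·fs ± 5.62 kHz for integer k ≥ 0.
k=0: 5.62 kHz.
k=1: 40.56 kHz, 51.8 kHz.
k=2: 86.74 kHz, 97.98 kHz.
k=3: 132.92 kHz, 144.16 kHz.
Within [34.48 kHz, 105.76 kHz]: 40.56 kHz, 51.8 kHz, 86.74 kHz, 97.98 kHz.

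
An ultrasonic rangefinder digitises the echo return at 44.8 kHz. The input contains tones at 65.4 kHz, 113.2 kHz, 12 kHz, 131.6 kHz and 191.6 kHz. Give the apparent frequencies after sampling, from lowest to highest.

2.8 kHz, 12 kHz, 12.4 kHz, 20.6 kHz, 21.2 kHz

fs/2 = 22.4 kHz.
65.4 kHz mod fs = 20.6 kHz.
20.6 kHz ≤ fs/2 = 22.4 kHz, appears at 20.6 kHz.
113.2 kHz mod fs = 23.6 kHz.
23.6 kHz > fs/2 = 22.4 kHz, folds to fs − 23.6 kHz = 21.2 kHz.
12 kHz ≤ fs/2 = 22.4 kHz, passes unchanged.
131.6 kHz mod fs = 42 kHz.
42 kHz > fs/2 = 22.4 kHz, folds to fs − 42 kHz = 2.8 kHz.
191.6 kHz mod fs = 12.4 kHz.
12.4 kHz ≤ fs/2 = 22.4 kHz, appears at 12.4 kHz.
Distinct values: {2.8 kHz, 12 kHz, 12.4 kHz, 20.6 kHz, 21.2 kHz}.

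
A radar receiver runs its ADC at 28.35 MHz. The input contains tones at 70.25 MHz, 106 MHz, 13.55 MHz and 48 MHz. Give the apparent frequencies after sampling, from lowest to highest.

7.4 MHz, 8.7 MHz, 13.55 MHz

fs/2 = 14.175 MHz.
70.25 MHz mod fs = 13.55 MHz.
13.55 MHz ≤ fs/2 = 14.175 MHz, appears at 13.55 MHz.
106 MHz mod fs = 20.95 MHz.
20.95 MHz > fs/2 = 14.175 MHz, folds to fs − 20.95 MHz = 7.4 MHz.
13.55 MHz ≤ fs/2 = 14.175 MHz, passes unchanged.
48 MHz mod fs = 19.65 MHz.
19.65 MHz > fs/2 = 14.175 MHz, folds to fs − 19.65 MHz = 8.7 MHz.
Distinct values: {7.4 MHz, 8.7 MHz, 13.55 MHz}.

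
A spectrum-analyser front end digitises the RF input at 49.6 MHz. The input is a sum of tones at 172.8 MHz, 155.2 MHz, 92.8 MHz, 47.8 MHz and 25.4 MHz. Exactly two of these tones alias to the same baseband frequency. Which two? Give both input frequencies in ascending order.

fs/2 = 24.8 MHz.
172.8 MHz mod fs = 24 MHz.
24 MHz ≤ fs/2 = 24.8 MHz, appears at 24 MHz.
155.2 MHz mod fs = 6.4 MHz.
6.4 MHz ≤ fs/2 = 24.8 MHz, appears at 6.4 MHz.
92.8 MHz mod fs = 43.2 MHz.
43.2 MHz > fs/2 = 24.8 MHz, folds to fs − 43.2 MHz = 6.4 MHz.
47.8 MHz > fs/2 = 24.8 MHz, folds to fs − 47.8 MHz = 1.8 MHz.
25.4 MHz > fs/2 = 24.8 MHz, folds to fs − 25.4 MHz = 24.2 MHz.
92.8 MHz and 155.2 MHz both map to 6.4 MHz.

92.8 MHz, 155.2 MHz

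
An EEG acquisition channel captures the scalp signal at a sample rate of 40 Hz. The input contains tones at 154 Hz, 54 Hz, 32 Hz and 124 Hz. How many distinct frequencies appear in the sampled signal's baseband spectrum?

4

fs/2 = 20 Hz.
154 Hz mod fs = 34 Hz.
34 Hz > fs/2 = 20 Hz, folds to fs − 34 Hz = 6 Hz.
54 Hz mod fs = 14 Hz.
14 Hz ≤ fs/2 = 20 Hz, appears at 14 Hz.
32 Hz > fs/2 = 20 Hz, folds to fs − 32 Hz = 8 Hz.
124 Hz mod fs = 4 Hz.
4 Hz ≤ fs/2 = 20 Hz, appears at 4 Hz.
Distinct values: {4 Hz, 6 Hz, 8 Hz, 14 Hz} → 4.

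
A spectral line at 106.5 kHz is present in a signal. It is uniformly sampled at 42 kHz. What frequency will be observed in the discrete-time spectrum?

106.5 kHz mod fs = 22.5 kHz.
22.5 kHz > fs/2 = 21 kHz, folds to fs − 22.5 kHz = 19.5 kHz.

19.5 kHz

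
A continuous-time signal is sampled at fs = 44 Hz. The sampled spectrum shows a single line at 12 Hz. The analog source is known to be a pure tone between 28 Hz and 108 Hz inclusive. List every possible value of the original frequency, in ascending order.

Frequencies that alias to 12 Hz are k·fs ± 12 Hz for integer k ≥ 0.
k=0: 12 Hz.
k=1: 32 Hz, 56 Hz.
k=2: 76 Hz, 100 Hz.
k=3: 120 Hz, 144 Hz.
Within [28 Hz, 108 Hz]: 32 Hz, 56 Hz, 76 Hz, 100 Hz.

32 Hz, 56 Hz, 76 Hz, 100 Hz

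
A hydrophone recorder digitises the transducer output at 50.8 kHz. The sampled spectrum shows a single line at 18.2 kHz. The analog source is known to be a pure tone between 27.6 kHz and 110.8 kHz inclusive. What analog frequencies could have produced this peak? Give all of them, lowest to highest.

32.6 kHz, 69 kHz, 83.4 kHz

Frequencies that alias to 18.2 kHz are k·fs ± 18.2 kHz for integer k ≥ 0.
k=0: 18.2 kHz.
k=1: 32.6 kHz, 69 kHz.
k=2: 83.4 kHz, 119.8 kHz.
k=3: 134.2 kHz, 170.6 kHz.
Within [27.6 kHz, 110.8 kHz]: 32.6 kHz, 69 kHz, 83.4 kHz.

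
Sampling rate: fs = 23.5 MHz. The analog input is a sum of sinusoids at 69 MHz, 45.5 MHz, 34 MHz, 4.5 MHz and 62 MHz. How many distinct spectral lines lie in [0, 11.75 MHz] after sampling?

fs/2 = 11.75 MHz.
69 MHz mod fs = 22 MHz.
22 MHz > fs/2 = 11.75 MHz, folds to fs − 22 MHz = 1.5 MHz.
45.5 MHz mod fs = 22 MHz.
22 MHz > fs/2 = 11.75 MHz, folds to fs − 22 MHz = 1.5 MHz.
34 MHz mod fs = 10.5 MHz.
10.5 MHz ≤ fs/2 = 11.75 MHz, appears at 10.5 MHz.
4.5 MHz ≤ fs/2 = 11.75 MHz, passes unchanged.
62 MHz mod fs = 15 MHz.
15 MHz > fs/2 = 11.75 MHz, folds to fs − 15 MHz = 8.5 MHz.
Distinct values: {1.5 MHz, 4.5 MHz, 8.5 MHz, 10.5 MHz} → 4.

4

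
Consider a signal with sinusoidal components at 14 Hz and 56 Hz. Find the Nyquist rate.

112 Hz

Highest-frequency component: 56 Hz.
Nyquist rate = 2 × 56 Hz = 112 Hz.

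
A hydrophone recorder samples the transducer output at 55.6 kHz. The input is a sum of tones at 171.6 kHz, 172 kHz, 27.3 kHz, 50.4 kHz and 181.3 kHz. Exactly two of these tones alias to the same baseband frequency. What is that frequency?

5.2 kHz

fs/2 = 27.8 kHz.
171.6 kHz mod fs = 4.8 kHz.
4.8 kHz ≤ fs/2 = 27.8 kHz, appears at 4.8 kHz.
172 kHz mod fs = 5.2 kHz.
5.2 kHz ≤ fs/2 = 27.8 kHz, appears at 5.2 kHz.
27.3 kHz ≤ fs/2 = 27.8 kHz, passes unchanged.
50.4 kHz > fs/2 = 27.8 kHz, folds to fs − 50.4 kHz = 5.2 kHz.
181.3 kHz mod fs = 14.5 kHz.
14.5 kHz ≤ fs/2 = 27.8 kHz, appears at 14.5 kHz.
50.4 kHz and 172 kHz both map to 5.2 kHz.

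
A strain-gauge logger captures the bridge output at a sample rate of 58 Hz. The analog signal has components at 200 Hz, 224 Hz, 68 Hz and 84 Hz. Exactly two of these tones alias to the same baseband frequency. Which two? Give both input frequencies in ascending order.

84 Hz, 200 Hz

fs/2 = 29 Hz.
200 Hz mod fs = 26 Hz.
26 Hz ≤ fs/2 = 29 Hz, appears at 26 Hz.
224 Hz mod fs = 50 Hz.
50 Hz > fs/2 = 29 Hz, folds to fs − 50 Hz = 8 Hz.
68 Hz mod fs = 10 Hz.
10 Hz ≤ fs/2 = 29 Hz, appears at 10 Hz.
84 Hz mod fs = 26 Hz.
26 Hz ≤ fs/2 = 29 Hz, appears at 26 Hz.
84 Hz and 200 Hz both map to 26 Hz.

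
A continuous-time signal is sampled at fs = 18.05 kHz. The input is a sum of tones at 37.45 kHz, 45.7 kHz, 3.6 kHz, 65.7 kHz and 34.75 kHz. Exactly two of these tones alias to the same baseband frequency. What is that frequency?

fs/2 = 9.025 kHz.
37.45 kHz mod fs = 1.35 kHz.
1.35 kHz ≤ fs/2 = 9.025 kHz, appears at 1.35 kHz.
45.7 kHz mod fs = 9.6 kHz.
9.6 kHz > fs/2 = 9.025 kHz, folds to fs − 9.6 kHz = 8.45 kHz.
3.6 kHz ≤ fs/2 = 9.025 kHz, passes unchanged.
65.7 kHz mod fs = 11.55 kHz.
11.55 kHz > fs/2 = 9.025 kHz, folds to fs − 11.55 kHz = 6.5 kHz.
34.75 kHz mod fs = 16.7 kHz.
16.7 kHz > fs/2 = 9.025 kHz, folds to fs − 16.7 kHz = 1.35 kHz.
34.75 kHz and 37.45 kHz both map to 1.35 kHz.

1.35 kHz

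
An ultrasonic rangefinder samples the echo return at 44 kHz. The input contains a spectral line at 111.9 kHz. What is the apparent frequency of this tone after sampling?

20.1 kHz

111.9 kHz mod fs = 23.9 kHz.
23.9 kHz > fs/2 = 22 kHz, folds to fs − 23.9 kHz = 20.1 kHz.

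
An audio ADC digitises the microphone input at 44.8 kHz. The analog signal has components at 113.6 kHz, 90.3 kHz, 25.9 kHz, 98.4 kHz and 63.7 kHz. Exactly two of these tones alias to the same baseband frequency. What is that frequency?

18.9 kHz

fs/2 = 22.4 kHz.
113.6 kHz mod fs = 24 kHz.
24 kHz > fs/2 = 22.4 kHz, folds to fs − 24 kHz = 20.8 kHz.
90.3 kHz mod fs = 0.7 kHz.
0.7 kHz ≤ fs/2 = 22.4 kHz, appears at 0.7 kHz.
25.9 kHz > fs/2 = 22.4 kHz, folds to fs − 25.9 kHz = 18.9 kHz.
98.4 kHz mod fs = 8.8 kHz.
8.8 kHz ≤ fs/2 = 22.4 kHz, appears at 8.8 kHz.
63.7 kHz mod fs = 18.9 kHz.
18.9 kHz ≤ fs/2 = 22.4 kHz, appears at 18.9 kHz.
25.9 kHz and 63.7 kHz both map to 18.9 kHz.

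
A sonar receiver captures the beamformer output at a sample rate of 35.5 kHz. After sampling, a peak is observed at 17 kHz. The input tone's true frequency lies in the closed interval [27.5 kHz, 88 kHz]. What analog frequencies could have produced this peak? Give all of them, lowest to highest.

52.5 kHz, 54 kHz, 88 kHz

Frequencies that alias to 17 kHz are k·fs ± 17 kHz for integer k ≥ 0.
k=0: 17 kHz.
k=1: 18.5 kHz, 52.5 kHz.
k=2: 54 kHz, 88 kHz.
k=3: 89.5 kHz, 123.5 kHz.
Within [27.5 kHz, 88 kHz]: 52.5 kHz, 54 kHz, 88 kHz.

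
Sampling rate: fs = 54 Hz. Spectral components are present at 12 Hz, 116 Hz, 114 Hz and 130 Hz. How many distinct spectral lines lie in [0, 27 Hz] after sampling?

fs/2 = 27 Hz.
12 Hz ≤ fs/2 = 27 Hz, passes unchanged.
116 Hz mod fs = 8 Hz.
8 Hz ≤ fs/2 = 27 Hz, appears at 8 Hz.
114 Hz mod fs = 6 Hz.
6 Hz ≤ fs/2 = 27 Hz, appears at 6 Hz.
130 Hz mod fs = 22 Hz.
22 Hz ≤ fs/2 = 27 Hz, appears at 22 Hz.
Distinct values: {6 Hz, 8 Hz, 12 Hz, 22 Hz} → 4.

4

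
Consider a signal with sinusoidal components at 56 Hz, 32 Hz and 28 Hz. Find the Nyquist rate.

112 Hz

Highest-frequency component: 56 Hz.
Nyquist rate = 2 × 56 Hz = 112 Hz.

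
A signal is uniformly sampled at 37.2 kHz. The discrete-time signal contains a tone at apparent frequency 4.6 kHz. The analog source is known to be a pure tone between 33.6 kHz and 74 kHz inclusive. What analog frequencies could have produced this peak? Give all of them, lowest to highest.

Frequencies that alias to 4.6 kHz are k·fs ± 4.6 kHz for integer k ≥ 0.
k=0: 4.6 kHz.
k=1: 32.6 kHz, 41.8 kHz.
k=2: 69.8 kHz, 79 kHz.
k=3: 107 kHz, 116.2 kHz.
Within [33.6 kHz, 74 kHz]: 41.8 kHz, 69.8 kHz.

41.8 kHz, 69.8 kHz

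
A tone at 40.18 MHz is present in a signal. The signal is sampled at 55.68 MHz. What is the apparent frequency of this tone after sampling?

40.18 MHz > fs/2 = 27.84 MHz, folds to fs − 40.18 MHz = 15.5 MHz.

15.5 MHz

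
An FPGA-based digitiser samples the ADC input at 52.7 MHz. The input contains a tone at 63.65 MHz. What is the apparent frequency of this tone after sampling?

63.65 MHz mod fs = 10.95 MHz.
10.95 MHz ≤ fs/2 = 26.35 MHz, appears at 10.95 MHz.

10.95 MHz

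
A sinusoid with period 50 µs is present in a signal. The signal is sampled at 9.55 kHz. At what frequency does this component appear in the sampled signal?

0.9 kHz

T = 50 µs → f = 1/T = 20 kHz.
20 kHz mod fs = 0.9 kHz.
0.9 kHz ≤ fs/2 = 4.775 kHz, appears at 0.9 kHz.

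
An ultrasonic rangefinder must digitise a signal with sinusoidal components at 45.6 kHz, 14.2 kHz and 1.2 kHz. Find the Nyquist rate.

Highest-frequency component: 45.6 kHz.
Nyquist rate = 2 × 45.6 kHz = 91.2 kHz.

91.2 kHz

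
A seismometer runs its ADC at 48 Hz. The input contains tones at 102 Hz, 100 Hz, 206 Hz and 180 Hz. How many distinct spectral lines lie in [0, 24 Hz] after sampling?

fs/2 = 24 Hz.
102 Hz mod fs = 6 Hz.
6 Hz ≤ fs/2 = 24 Hz, appears at 6 Hz.
100 Hz mod fs = 4 Hz.
4 Hz ≤ fs/2 = 24 Hz, appears at 4 Hz.
206 Hz mod fs = 14 Hz.
14 Hz ≤ fs/2 = 24 Hz, appears at 14 Hz.
180 Hz mod fs = 36 Hz.
36 Hz > fs/2 = 24 Hz, folds to fs − 36 Hz = 12 Hz.
Distinct values: {4 Hz, 6 Hz, 12 Hz, 14 Hz} → 4.

4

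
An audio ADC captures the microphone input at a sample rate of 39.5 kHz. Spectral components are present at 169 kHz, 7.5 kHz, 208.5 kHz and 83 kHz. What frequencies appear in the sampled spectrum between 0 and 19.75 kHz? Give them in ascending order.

4 kHz, 7.5 kHz, 11 kHz

fs/2 = 19.75 kHz.
169 kHz mod fs = 11 kHz.
11 kHz ≤ fs/2 = 19.75 kHz, appears at 11 kHz.
7.5 kHz ≤ fs/2 = 19.75 kHz, passes unchanged.
208.5 kHz mod fs = 11 kHz.
11 kHz ≤ fs/2 = 19.75 kHz, appears at 11 kHz.
83 kHz mod fs = 4 kHz.
4 kHz ≤ fs/2 = 19.75 kHz, appears at 4 kHz.
Distinct values: {4 kHz, 7.5 kHz, 11 kHz}.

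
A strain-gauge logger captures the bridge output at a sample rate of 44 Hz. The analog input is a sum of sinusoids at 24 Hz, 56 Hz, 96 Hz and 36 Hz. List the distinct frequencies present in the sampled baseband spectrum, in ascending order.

fs/2 = 22 Hz.
24 Hz > fs/2 = 22 Hz, folds to fs − 24 Hz = 20 Hz.
56 Hz mod fs = 12 Hz.
12 Hz ≤ fs/2 = 22 Hz, appears at 12 Hz.
96 Hz mod fs = 8 Hz.
8 Hz ≤ fs/2 = 22 Hz, appears at 8 Hz.
36 Hz > fs/2 = 22 Hz, folds to fs − 36 Hz = 8 Hz.
Distinct values: {8 Hz, 12 Hz, 20 Hz}.

8 Hz, 12 Hz, 20 Hz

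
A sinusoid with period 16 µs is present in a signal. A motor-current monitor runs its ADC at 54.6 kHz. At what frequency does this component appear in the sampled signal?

7.9 kHz

T = 16 µs → f = 1/T = 62.5 kHz.
62.5 kHz mod fs = 7.9 kHz.
7.9 kHz ≤ fs/2 = 27.3 kHz, appears at 7.9 kHz.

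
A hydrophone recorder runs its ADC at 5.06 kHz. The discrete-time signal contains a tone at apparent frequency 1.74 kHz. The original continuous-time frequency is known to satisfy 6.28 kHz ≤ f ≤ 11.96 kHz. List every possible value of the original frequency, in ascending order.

6.8 kHz, 8.38 kHz, 11.86 kHz

Frequencies that alias to 1.74 kHz are k·fs ± 1.74 kHz for integer k ≥ 0.
k=0: 1.74 kHz.
k=1: 3.32 kHz, 6.8 kHz.
k=2: 8.38 kHz, 11.86 kHz.
k=3: 13.44 kHz, 16.92 kHz.
Within [6.28 kHz, 11.96 kHz]: 6.8 kHz, 8.38 kHz, 11.86 kHz.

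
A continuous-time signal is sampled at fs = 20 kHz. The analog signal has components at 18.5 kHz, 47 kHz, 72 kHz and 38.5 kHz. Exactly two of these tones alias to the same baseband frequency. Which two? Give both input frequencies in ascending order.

fs/2 = 10 kHz.
18.5 kHz > fs/2 = 10 kHz, folds to fs − 18.5 kHz = 1.5 kHz.
47 kHz mod fs = 7 kHz.
7 kHz ≤ fs/2 = 10 kHz, appears at 7 kHz.
72 kHz mod fs = 12 kHz.
12 kHz > fs/2 = 10 kHz, folds to fs − 12 kHz = 8 kHz.
38.5 kHz mod fs = 18.5 kHz.
18.5 kHz > fs/2 = 10 kHz, folds to fs − 18.5 kHz = 1.5 kHz.
18.5 kHz and 38.5 kHz both map to 1.5 kHz.

18.5 kHz, 38.5 kHz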